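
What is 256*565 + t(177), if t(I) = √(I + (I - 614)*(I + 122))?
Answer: 144640 + I*√130486 ≈ 1.4464e+5 + 361.23*I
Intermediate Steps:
t(I) = √(I + (-614 + I)*(122 + I))
256*565 + t(177) = 256*565 + √(-74908 + 177² - 491*177) = 144640 + √(-74908 + 31329 - 86907) = 144640 + √(-130486) = 144640 + I*√130486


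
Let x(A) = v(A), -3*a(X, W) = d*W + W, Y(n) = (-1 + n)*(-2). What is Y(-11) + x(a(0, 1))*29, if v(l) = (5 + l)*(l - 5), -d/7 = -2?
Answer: 24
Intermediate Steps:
Y(n) = 2 - 2*n
d = 14 (d = -7*(-2) = 14)
a(X, W) = -5*W (a(X, W) = -(14*W + W)/3 = -5*W)
v(l) = (-5 + l)*(5 + l) (v(l) = (5 + l)*(-5 + l) = (-5 + l)*(5 + l))
x(A) = -25 + A²
Y(-11) + x(a(0, 1))*29 = (2 - 2*(-11)) + (-25 + (-5*1)²)*29 = (2 + 22) + (-25 + (-5)²)*29 = 24 + (-25 + 25)*29 = 24 + 0*29 = 24 + 0 = 24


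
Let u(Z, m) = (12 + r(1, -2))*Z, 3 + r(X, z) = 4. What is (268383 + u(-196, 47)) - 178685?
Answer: 87150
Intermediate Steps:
r(X, z) = 1 (r(X, z) = -3 + 4 = 1)
u(Z, m) = 13*Z (u(Z, m) = (12 + 1)*Z = 13*Z)
(268383 + u(-196, 47)) - 178685 = (268383 + 13*(-196)) - 178685 = (268383 - 2548) - 178685 = 265835 - 178685 = 87150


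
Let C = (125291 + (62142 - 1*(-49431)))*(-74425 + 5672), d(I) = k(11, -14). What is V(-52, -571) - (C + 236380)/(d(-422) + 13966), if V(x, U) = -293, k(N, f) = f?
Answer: 4070196569/3488 ≈ 1.1669e+6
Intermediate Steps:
d(I) = -14
C = -16285110592 (C = (125291 + (62142 + 49431))*(-68753) = (125291 + 111573)*(-68753) = 236864*(-68753) = -16285110592)
V(-52, -571) - (C + 236380)/(d(-422) + 13966) = -293 - (-16285110592 + 236380)/(-14 + 13966) = -293 - (-16284874212)/13952 = -293 - 1*(-4071218553/3488) = -293 + 4071218553/3488 = 4070196569/3488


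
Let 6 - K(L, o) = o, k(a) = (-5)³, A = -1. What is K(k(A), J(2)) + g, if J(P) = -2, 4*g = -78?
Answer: -23/2 ≈ -11.500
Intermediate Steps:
g = -39/2 (g = (¼)*(-78) = -39/2 ≈ -19.500)
k(a) = -125
K(L, o) = 6 - o
K(k(A), J(2)) + g = (6 - 1*(-2)) - 39/2 = (6 + 2) - 39/2 = 8 - 39/2 = -23/2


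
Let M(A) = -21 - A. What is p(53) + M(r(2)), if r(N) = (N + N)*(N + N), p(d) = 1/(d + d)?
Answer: -3921/106 ≈ -36.991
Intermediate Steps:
p(d) = 1/(2*d)
r(N) = 4*N² (r(N) = (2*N)*(2*N) = 4*N²)
p(53) + M(r(2)) = (½)/53 + (-21 - 4*2²) = (½)*(1/53) + (-21 - 4*4) = 1/106 + (-21 - 1*16) = 1/106 + (-21 - 16) = 1/106 - 37 = -3921/106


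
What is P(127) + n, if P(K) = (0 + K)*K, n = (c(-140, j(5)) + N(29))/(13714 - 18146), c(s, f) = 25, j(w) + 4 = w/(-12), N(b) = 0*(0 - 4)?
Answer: 71483703/4432 ≈ 16129.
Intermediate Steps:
N(b) = 0 (N(b) = 0*(-4) = 0)
j(w) = -4 - w/12 (j(w) = -4 + w/(-12) = -4 + w*(-1/12) = -4 - w/12)
n = -25/4432 (n = (25 + 0)/(13714 - 18146) = 25/(-4432) = 25*(-1/4432) = -25/4432 ≈ -0.0056408)
P(K) = K² (P(K) = K*K = K²)
P(127) + n = 127² - 25/4432 = 16129 - 25/4432 = 71483703/4432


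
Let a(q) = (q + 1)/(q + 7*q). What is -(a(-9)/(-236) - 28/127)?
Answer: 59599/269748 ≈ 0.22094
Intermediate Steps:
a(q) = (1 + q)/(8*q) (a(q) = (1 + q)/((8*q)) = (1 + q)*(1/(8*q)) = (1 + q)/(8*q))
-(a(-9)/(-236) - 28/127) = -(((⅛)*(1 - 9)/(-9))/(-236) - 28/127) = -(((⅛)*(-⅑)*(-8))*(-1/236) - 28*1/127) = -((⅑)*(-1/236) - 28/127) = -(-1/2124 - 28/127) = -1*(-59599/269748) = 59599/269748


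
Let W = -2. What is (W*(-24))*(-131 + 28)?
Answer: -4944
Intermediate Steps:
(W*(-24))*(-131 + 28) = (-2*(-24))*(-131 + 28) = 48*(-103) = -4944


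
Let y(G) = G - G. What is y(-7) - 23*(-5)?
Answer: 115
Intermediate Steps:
y(G) = 0
y(-7) - 23*(-5) = 0 - 23*(-5) = 0 + 115 = 115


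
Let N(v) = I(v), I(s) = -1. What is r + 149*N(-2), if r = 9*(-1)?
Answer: -158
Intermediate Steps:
r = -9
N(v) = -1
r + 149*N(-2) = -9 + 149*(-1) = -9 - 149 = -158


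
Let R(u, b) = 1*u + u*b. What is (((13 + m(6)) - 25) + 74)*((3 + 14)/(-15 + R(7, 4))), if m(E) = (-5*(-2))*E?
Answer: 1037/10 ≈ 103.70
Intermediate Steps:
R(u, b) = u + b*u
m(E) = 10*E
(((13 + m(6)) - 25) + 74)*((3 + 14)/(-15 + R(7, 4))) = (((13 + 10*6) - 25) + 74)*((3 + 14)/(-15 + 7*(1 + 4))) = (((13 + 60) - 25) + 74)*(17/(-15 + 7*5)) = ((73 - 25) + 74)*(17/(-15 + 35)) = (48 + 74)*(17/20) = 122*(17*(1/20)) = 122*(17/20) = 1037/10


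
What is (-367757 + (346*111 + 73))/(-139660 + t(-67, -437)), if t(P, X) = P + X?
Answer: 164639/70082 ≈ 2.3492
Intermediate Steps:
(-367757 + (346*111 + 73))/(-139660 + t(-67, -437)) = (-367757 + (346*111 + 73))/(-139660 + (-67 - 437)) = (-367757 + (38406 + 73))/(-139660 - 504) = (-367757 + 38479)/(-140164) = -329278*(-1/140164) = 164639/70082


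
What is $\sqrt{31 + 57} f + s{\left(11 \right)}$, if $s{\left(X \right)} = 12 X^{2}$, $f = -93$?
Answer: $1452 - 186 \sqrt{22} \approx 579.58$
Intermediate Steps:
$\sqrt{31 + 57} f + s{\left(11 \right)} = \sqrt{31 + 57} \left(-93\right) + 12 \cdot 11^{2} = \sqrt{88} \left(-93\right) + 12 \cdot 121 = 2 \sqrt{22} \left(-93\right) + 1452 = - 186 \sqrt{22} + 1452 = 1452 - 186 \sqrt{22}$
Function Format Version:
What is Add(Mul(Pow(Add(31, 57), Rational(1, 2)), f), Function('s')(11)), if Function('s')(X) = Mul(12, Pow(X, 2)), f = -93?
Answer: Add(1452, Mul(-186, Pow(22, Rational(1, 2)))) ≈ 579.58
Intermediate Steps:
Add(Mul(Pow(Add(31, 57), Rational(1, 2)), f), Function('s')(11)) = Add(Mul(Pow(Add(31, 57), Rational(1, 2)), -93), Mul(12, Pow(11, 2))) = Add(Mul(Pow(88, Rational(1, 2)), -93), Mul(12, 121)) = Add(Mul(Mul(2, Pow(22, Rational(1, 2))), -93), 1452) = Add(Mul(-186, Pow(22, Rational(1, 2))), 1452) = Add(1452, Mul(-186, Pow(22, Rational(1, 2))))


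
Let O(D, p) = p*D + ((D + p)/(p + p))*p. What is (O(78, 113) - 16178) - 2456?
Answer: -19449/2 ≈ -9724.5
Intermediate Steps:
O(D, p) = D/2 + p/2 + D*p (O(D, p) = D*p + ((D + p)/((2*p)))*p = D*p + ((D + p)*(1/(2*p)))*p = D*p + ((D + p)/(2*p))*p = D*p + (D/2 + p/2) = D/2 + p/2 + D*p)
(O(78, 113) - 16178) - 2456 = (((½)*78 + (½)*113 + 78*113) - 16178) - 2456 = ((39 + 113/2 + 8814) - 16178) - 2456 = (17819/2 - 16178) - 2456 = -14537/2 - 2456 = -19449/2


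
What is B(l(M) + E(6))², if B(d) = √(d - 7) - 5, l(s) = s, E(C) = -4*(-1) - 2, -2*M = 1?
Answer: (10 - I*√22)²/4 ≈ 19.5 - 23.452*I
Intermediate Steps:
M = -½ (M = -½*1 = -½ ≈ -0.50000)
E(C) = 2 (E(C) = 4 - 2 = 2)
B(d) = -5 + √(-7 + d) (B(d) = √(-7 + d) - 5 = -5 + √(-7 + d))
B(l(M) + E(6))² = (-5 + √(-7 + (-½ + 2)))² = (-5 + √(-7 + 3/2))² = (-5 + √(-11/2))² = (-5 + I*√22/2)²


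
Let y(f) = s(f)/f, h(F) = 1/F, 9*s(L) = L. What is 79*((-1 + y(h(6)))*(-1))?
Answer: 632/9 ≈ 70.222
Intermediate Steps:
s(L) = L/9
y(f) = ⅑ (y(f) = (f/9)/f = ⅑)
79*((-1 + y(h(6)))*(-1)) = 79*((-1 + ⅑)*(-1)) = 79*(-8/9*(-1)) = 79*(8/9) = 632/9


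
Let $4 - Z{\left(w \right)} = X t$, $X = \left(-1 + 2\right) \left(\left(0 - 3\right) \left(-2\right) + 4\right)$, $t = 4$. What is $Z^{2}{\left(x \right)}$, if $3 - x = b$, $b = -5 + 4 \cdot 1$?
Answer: $1296$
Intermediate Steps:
$X = 10$ ($X = 1 \left(\left(-3\right) \left(-2\right) + 4\right) = 1 \left(6 + 4\right) = 1 \cdot 10 = 10$)
$b = -1$ ($b = -5 + 4 = -1$)
$x = 4$ ($x = 3 - -1 = 3 + 1 = 4$)
$Z{\left(w \right)} = -36$ ($Z{\left(w \right)} = 4 - 10 \cdot 4 = 4 - 40 = -36$)
$Z^{2}{\left(x \right)} = \left(-36\right)^{2} = 1296$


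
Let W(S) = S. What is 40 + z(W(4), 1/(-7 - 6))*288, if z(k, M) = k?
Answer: 1192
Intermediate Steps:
40 + z(W(4), 1/(-7 - 6))*288 = 40 + 4*288 = 40 + 1152 = 1192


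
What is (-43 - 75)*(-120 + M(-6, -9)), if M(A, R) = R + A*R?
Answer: 8850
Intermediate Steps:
(-43 - 75)*(-120 + M(-6, -9)) = (-43 - 75)*(-120 - 9*(1 - 6)) = -118*(-120 - 9*(-5)) = -118*(-120 + 45) = -118*(-75) = 8850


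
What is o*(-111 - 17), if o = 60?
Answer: -7680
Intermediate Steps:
o*(-111 - 17) = 60*(-111 - 17) = 60*(-128) = -7680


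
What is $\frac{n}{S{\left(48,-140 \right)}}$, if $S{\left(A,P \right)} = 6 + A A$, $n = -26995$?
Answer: $- \frac{5399}{462} \approx -11.686$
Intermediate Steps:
$S{\left(A,P \right)} = 6 + A^{2}$
$\frac{n}{S{\left(48,-140 \right)}} = - \frac{26995}{6 + 48^{2}} = - \frac{26995}{6 + 2304} = - \frac{26995}{2310} = \left(-26995\right) \frac{1}{2310} = - \frac{5399}{462}$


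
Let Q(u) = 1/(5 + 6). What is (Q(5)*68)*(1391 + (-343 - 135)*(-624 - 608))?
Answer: 40139516/11 ≈ 3.6490e+6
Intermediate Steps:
Q(u) = 1/11
(Q(5)*68)*(1391 + (-343 - 135)*(-624 - 608)) = ((1/11)*68)*(1391 + (-343 - 135)*(-624 - 608)) = 68*(1391 - 478*(-1232))/11 = 68*(1391 + 588896)/11 = (68/11)*590287 = 40139516/11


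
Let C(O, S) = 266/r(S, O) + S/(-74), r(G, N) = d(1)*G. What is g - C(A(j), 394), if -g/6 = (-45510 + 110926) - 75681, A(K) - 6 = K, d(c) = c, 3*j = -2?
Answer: 448963398/7289 ≈ 61595.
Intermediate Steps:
j = -⅔ (j = (⅓)*(-2) = -⅔ ≈ -0.66667)
r(G, N) = G (r(G, N) = 1*G = G)
A(K) = 6 + K
C(O, S) = 266/S - S/74 (C(O, S) = 266/S + S/(-74) = 266/S + S*(-1/74) = 266/S - S/74)
g = 61590 (g = -6*((-45510 + 110926) - 75681) = -6*(65416 - 75681) = -6*(-10265) = 61590)
g - C(A(j), 394) = 61590 - (266/394 - 1/74*394) = 61590 - (266*(1/394) - 197/37) = 61590 - (133/197 - 197/37) = 61590 - 1*(-33888/7289) = 61590 + 33888/7289 = 448963398/7289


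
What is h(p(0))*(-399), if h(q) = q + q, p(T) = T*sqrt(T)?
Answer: 0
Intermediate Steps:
p(T) = T**(3/2)
h(q) = 2*q
h(p(0))*(-399) = (2*0**(3/2))*(-399) = (2*0)*(-399) = 0*(-399) = 0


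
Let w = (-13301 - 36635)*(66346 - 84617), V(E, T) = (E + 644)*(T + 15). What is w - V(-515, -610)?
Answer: 912457411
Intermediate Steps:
V(E, T) = (15 + T)*(644 + E) (V(E, T) = (644 + E)*(15 + T) = (15 + T)*(644 + E))
w = 912380656 (w = -49936*(-18271) = 912380656)
w - V(-515, -610) = 912380656 - (9660 + 15*(-515) + 644*(-610) - 515*(-610)) = 912380656 - (9660 - 7725 - 392840 + 314150) = 912380656 - 1*(-76755) = 912380656 + 76755 = 912457411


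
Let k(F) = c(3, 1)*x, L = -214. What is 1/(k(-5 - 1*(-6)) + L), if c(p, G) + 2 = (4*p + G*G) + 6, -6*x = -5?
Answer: -6/1199 ≈ -0.0050042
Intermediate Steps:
x = ⅚ (x = -⅙*(-5) = ⅚ ≈ 0.83333)
c(p, G) = 4 + G² + 4*p (c(p, G) = -2 + ((4*p + G*G) + 6) = -2 + ((4*p + G²) + 6) = -2 + ((G² + 4*p) + 6) = -2 + (6 + G² + 4*p) = 4 + G² + 4*p)
k(F) = 85/6 (k(F) = (4 + 1² + 4*3)*(⅚) = (4 + 1 + 12)*(⅚) = 17*(⅚) = 85/6)
1/(k(-5 - 1*(-6)) + L) = 1/(85/6 - 214) = 1/(-1199/6) = -6/1199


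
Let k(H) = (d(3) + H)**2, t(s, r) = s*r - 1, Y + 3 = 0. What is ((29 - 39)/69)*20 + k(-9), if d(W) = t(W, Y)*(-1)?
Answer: -131/69 ≈ -1.8986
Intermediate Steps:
Y = -3 (Y = -3 + 0 = -3)
t(s, r) = -1 + r*s (t(s, r) = r*s - 1 = -1 + r*s)
d(W) = 1 + 3*W (d(W) = (-1 - 3*W)*(-1) = 1 + 3*W)
k(H) = (10 + H)**2 (k(H) = ((1 + 3*3) + H)**2 = ((1 + 9) + H)**2 = (10 + H)**2)
((29 - 39)/69)*20 + k(-9) = ((29 - 39)/69)*20 + (10 - 9)**2 = -10*1/69*20 + 1**2 = -10/69*20 + 1 = -200/69 + 1 = -131/69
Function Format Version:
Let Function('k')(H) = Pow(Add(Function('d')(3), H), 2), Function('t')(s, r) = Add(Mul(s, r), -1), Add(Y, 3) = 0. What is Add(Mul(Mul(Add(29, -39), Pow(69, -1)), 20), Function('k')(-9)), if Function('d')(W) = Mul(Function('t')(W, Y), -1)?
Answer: Rational(-131, 69) ≈ -1.8986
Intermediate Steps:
Y = -3 (Y = Add(-3, 0) = -3)
Function('t')(s, r) = Add(-1, Mul(r, s)) (Function('t')(s, r) = Add(Mul(r, s), -1) = Add(-1, Mul(r, s)))
Function('d')(W) = Add(1, Mul(3, W)) (Function('d')(W) = Mul(Add(-1, Mul(-3, W)), -1) = Add(1, Mul(3, W)))
Function('k')(H) = Pow(Add(10, H), 2) (Function('k')(H) = Pow(Add(Add(1, Mul(3, 3)), H), 2) = Pow(Add(Add(1, 9), H), 2) = Pow(Add(10, H), 2))
Add(Mul(Mul(Add(29, -39), Pow(69, -1)), 20), Function('k')(-9)) = Add(Mul(Mul(Add(29, -39), Pow(69, -1)), 20), Pow(Add(10, -9), 2)) = Add(Mul(Mul(-10, Rational(1, 69)), 20), Pow(1, 2)) = Add(Mul(Rational(-10, 69), 20), 1) = Add(Rational(-200, 69), 1) = Rational(-131, 69)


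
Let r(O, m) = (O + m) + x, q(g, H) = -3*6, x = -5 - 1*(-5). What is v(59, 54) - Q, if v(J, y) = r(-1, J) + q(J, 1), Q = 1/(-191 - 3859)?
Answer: 162001/4050 ≈ 40.000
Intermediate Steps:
Q = -1/4050 (Q = 1/(-4050) = -1/4050 ≈ -0.00024691)
x = 0 (x = -5 + 5 = 0)
q(g, H) = -18
r(O, m) = O + m (r(O, m) = (O + m) + 0 = O + m)
v(J, y) = -19 + J (v(J, y) = (-1 + J) - 18 = -19 + J)
v(59, 54) - Q = (-19 + 59) - 1*(-1/4050) = 40 + 1/4050 = 162001/4050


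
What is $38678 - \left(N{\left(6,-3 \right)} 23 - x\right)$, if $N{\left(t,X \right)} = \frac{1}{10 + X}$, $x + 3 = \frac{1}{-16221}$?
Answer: $\frac{4391057135}{113547} \approx 38672.0$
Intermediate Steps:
$x = - \frac{48664}{16221}$ ($x = -3 + \frac{1}{-16221} = -3 - \frac{1}{16221} = - \frac{48664}{16221} \approx -3.0001$)
$38678 - \left(N{\left(6,-3 \right)} 23 - x\right) = 38678 - \left(\frac{1}{10 - 3} \cdot 23 - - \frac{48664}{16221}\right) = 38678 - \left(\frac{1}{7} \cdot 23 + \frac{48664}{16221}\right) = 38678 - \left(\frac{23}{7} + \frac{48664}{16221}\right) = 38678 - \frac{713731}{113547} = \frac{4391057135}{113547}$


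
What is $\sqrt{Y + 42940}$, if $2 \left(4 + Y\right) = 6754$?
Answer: $\sqrt{46313} \approx 215.2$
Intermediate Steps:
$Y = 3373$ ($Y = -4 + \frac{1}{2} \cdot 6754 = -4 + 3377 = 3373$)
$\sqrt{Y + 42940} = \sqrt{3373 + 42940} = \sqrt{46313}$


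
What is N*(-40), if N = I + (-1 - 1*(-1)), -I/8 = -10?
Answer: -3200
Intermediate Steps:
I = 80 (I = -8*(-10) = 80)
N = 80 (N = 80 + (-1 - 1*(-1)) = 80 + (-1 + 1) = 80 + 0 = 80)
N*(-40) = 80*(-40) = -3200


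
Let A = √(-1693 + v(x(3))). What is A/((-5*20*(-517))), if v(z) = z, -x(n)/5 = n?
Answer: I*√427/25850 ≈ 0.00079938*I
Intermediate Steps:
x(n) = -5*n
A = 2*I*√427 (A = √(-1693 - 5*3) = √(-1693 - 15) = √(-1708) = 2*I*√427 ≈ 41.328*I)
A/((-5*20*(-517))) = (2*I*√427)/((-5*20*(-517))) = (2*I*√427)/((-100*(-517))) = (2*I*√427)/51700 = (2*I*√427)*(1/51700) = I*√427/25850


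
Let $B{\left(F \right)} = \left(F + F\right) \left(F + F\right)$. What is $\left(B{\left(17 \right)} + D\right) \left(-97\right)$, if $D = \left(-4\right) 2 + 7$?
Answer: $-112035$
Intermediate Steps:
$D = -1$ ($D = -8 + 7 = -1$)
$B{\left(F \right)} = 4 F^{2}$ ($B{\left(F \right)} = 2 F 2 F = 4 F^{2}$)
$\left(B{\left(17 \right)} + D\right) \left(-97\right) = \left(4 \cdot 17^{2} - 1\right) \left(-97\right) = \left(4 \cdot 289 - 1\right) \left(-97\right) = \left(1156 - 1\right) \left(-97\right) = 1155 \left(-97\right) = -112035$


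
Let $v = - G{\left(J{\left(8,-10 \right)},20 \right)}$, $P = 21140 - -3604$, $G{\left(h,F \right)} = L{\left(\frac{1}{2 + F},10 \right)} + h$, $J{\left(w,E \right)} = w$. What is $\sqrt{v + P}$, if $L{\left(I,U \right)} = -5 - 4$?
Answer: $7 \sqrt{505} \approx 157.31$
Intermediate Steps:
$L{\left(I,U \right)} = -9$
$G{\left(h,F \right)} = -9 + h$
$P = 24744$ ($P = 21140 + 3604 = 24744$)
$v = 1$ ($v = - (-9 + 8) = \left(-1\right) \left(-1\right) = 1$)
$\sqrt{v + P} = \sqrt{1 + 24744} = \sqrt{24745} = 7 \sqrt{505}$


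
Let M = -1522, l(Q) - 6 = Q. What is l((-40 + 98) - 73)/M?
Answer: 9/1522 ≈ 0.0059133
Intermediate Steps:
l(Q) = 6 + Q
l((-40 + 98) - 73)/M = (6 + ((-40 + 98) - 73))/(-1522) = (6 + (58 - 73))*(-1/1522) = (6 - 15)*(-1/1522) = -9*(-1/1522) = 9/1522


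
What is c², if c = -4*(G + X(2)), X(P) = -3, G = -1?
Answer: 256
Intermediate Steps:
c = 16 (c = -4*(-1 - 3) = -4*(-4) = 16)
c² = 16² = 256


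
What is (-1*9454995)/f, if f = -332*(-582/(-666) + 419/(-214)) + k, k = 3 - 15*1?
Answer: -112296975615/4132142 ≈ -27176.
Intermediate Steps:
k = -12 (k = 3 - 15 = -12)
f = 4132142/11877 (f = -332*(-582/(-666) + 419/(-214)) - 12 = -332*(-582*(-1/666) + 419*(-1/214)) - 12 = -332*(97/111 - 419/214) - 12 = -332*(-25751/23754) - 12 = 4274666/11877 - 12 = 4132142/11877 ≈ 347.91)
(-1*9454995)/f = (-1*9454995)/(4132142/11877) = -9454995*11877/4132142 = -112296975615/4132142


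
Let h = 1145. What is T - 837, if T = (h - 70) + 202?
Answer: 440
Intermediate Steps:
T = 1277 (T = (1145 - 70) + 202 = 1075 + 202 = 1277)
T - 837 = 1277 - 837 = 440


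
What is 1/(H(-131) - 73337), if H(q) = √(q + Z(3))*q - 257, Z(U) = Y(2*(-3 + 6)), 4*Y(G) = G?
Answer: -147188/10836598371 + 131*I*√518/10836598371 ≈ -1.3582e-5 + 2.7513e-7*I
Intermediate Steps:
Y(G) = G/4
Z(U) = 3/2 (Z(U) = (2*(-3 + 6))/4 = (2*3)/4 = (¼)*6 = 3/2)
H(q) = -257 + q*√(3/2 + q) (H(q) = √(q + 3/2)*q - 257 = √(3/2 + q)*q - 257 = q*√(3/2 + q) - 257 = -257 + q*√(3/2 + q))
1/(H(-131) - 73337) = 1/((-257 + (½)*(-131)*√(6 + 4*(-131))) - 73337) = 1/((-257 + (½)*(-131)*√(6 - 524)) - 73337) = 1/((-257 + (½)*(-131)*√(-518)) - 73337) = 1/((-257 + (½)*(-131)*(I*√518)) - 73337) = 1/((-257 - 131*I*√518/2) - 73337) = 1/(-73594 - 131*I*√518/2)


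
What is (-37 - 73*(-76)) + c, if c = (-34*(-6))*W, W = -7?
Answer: 4083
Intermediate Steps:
c = -1428 (c = -34*(-6)*(-7) = 204*(-7) = -1428)
(-37 - 73*(-76)) + c = (-37 - 73*(-76)) - 1428 = (-37 + 5548) - 1428 = 5511 - 1428 = 4083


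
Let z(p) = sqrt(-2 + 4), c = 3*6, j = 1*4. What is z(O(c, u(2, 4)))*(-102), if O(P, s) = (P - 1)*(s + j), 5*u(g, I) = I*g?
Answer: -102*sqrt(2) ≈ -144.25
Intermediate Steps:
j = 4
u(g, I) = I*g/5 (u(g, I) = (I*g)/5 = I*g/5)
c = 18
O(P, s) = (-1 + P)*(4 + s) (O(P, s) = (P - 1)*(s + 4) = (-1 + P)*(4 + s))
z(p) = sqrt(2)
z(O(c, u(2, 4)))*(-102) = sqrt(2)*(-102) = -102*sqrt(2)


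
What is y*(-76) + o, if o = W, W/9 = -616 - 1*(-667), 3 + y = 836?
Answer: -62849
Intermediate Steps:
y = 833 (y = -3 + 836 = 833)
W = 459 (W = 9*(-616 - 1*(-667)) = 9*(-616 + 667) = 9*51 = 459)
o = 459
y*(-76) + o = 833*(-76) + 459 = -63308 + 459 = -62849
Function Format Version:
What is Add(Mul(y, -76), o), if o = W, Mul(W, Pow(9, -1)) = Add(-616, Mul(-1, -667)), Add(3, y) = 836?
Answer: -62849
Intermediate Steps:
y = 833 (y = Add(-3, 836) = 833)
W = 459 (W = Mul(9, Add(-616, Mul(-1, -667))) = Mul(9, Add(-616, 667)) = Mul(9, 51) = 459)
o = 459
Add(Mul(y, -76), o) = Add(Mul(833, -76), 459) = Add(-63308, 459) = -62849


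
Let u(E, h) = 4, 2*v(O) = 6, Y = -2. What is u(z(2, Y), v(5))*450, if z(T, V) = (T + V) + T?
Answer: 1800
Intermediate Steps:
v(O) = 3 (v(O) = (½)*6 = 3)
z(T, V) = V + 2*T
u(z(2, Y), v(5))*450 = 4*450 = 1800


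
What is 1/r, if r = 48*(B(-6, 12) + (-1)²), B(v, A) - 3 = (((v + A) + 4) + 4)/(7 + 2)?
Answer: 3/800 ≈ 0.0037500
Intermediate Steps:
B(v, A) = 35/9 + A/9 + v/9 (B(v, A) = 3 + (((v + A) + 4) + 4)/(7 + 2) = 3 + (((A + v) + 4) + 4)/9 = 3 + ((4 + A + v) + 4)*(⅑) = 3 + (8 + A + v)*(⅑) = 3 + (8/9 + A/9 + v/9) = 35/9 + A/9 + v/9)
r = 800/3 (r = 48*((35/9 + (⅑)*12 + (⅑)*(-6)) + (-1)²) = 48*((35/9 + 4/3 - ⅔) + 1) = 48*(41/9 + 1) = 48*(50/9) = 800/3 ≈ 266.67)
1/r = 1/(800/3) = 3/800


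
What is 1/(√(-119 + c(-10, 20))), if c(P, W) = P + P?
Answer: -I*√139/139 ≈ -0.084819*I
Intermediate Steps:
c(P, W) = 2*P
1/(√(-119 + c(-10, 20))) = 1/(√(-119 + 2*(-10))) = 1/(√(-119 - 20)) = 1/(√(-139)) = 1/(I*√139) = -I*√139/139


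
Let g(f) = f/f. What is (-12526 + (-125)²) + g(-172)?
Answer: 3100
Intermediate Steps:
g(f) = 1
(-12526 + (-125)²) + g(-172) = (-12526 + (-125)²) + 1 = (-12526 + 15625) + 1 = 3099 + 1 = 3100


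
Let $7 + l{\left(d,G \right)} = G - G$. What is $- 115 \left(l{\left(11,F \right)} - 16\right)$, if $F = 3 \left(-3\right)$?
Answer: $2645$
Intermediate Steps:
$F = -9$
$l{\left(d,G \right)} = -7$ ($l{\left(d,G \right)} = -7 + \left(G - G\right) = -7 + 0 = -7$)
$- 115 \left(l{\left(11,F \right)} - 16\right) = - 115 \left(-7 - 16\right) = \left(-115\right) \left(-23\right) = 2645$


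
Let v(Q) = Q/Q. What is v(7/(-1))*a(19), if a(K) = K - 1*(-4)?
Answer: 23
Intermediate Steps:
a(K) = 4 + K (a(K) = K + 4 = 4 + K)
v(Q) = 1
v(7/(-1))*a(19) = 1*(4 + 19) = 1*23 = 23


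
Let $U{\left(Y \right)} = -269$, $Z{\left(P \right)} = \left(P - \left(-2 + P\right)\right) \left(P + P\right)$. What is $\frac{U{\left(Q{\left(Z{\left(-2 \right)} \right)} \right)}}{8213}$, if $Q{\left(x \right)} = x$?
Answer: $- \frac{269}{8213} \approx -0.032753$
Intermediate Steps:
$Z{\left(P \right)} = 4 P$ ($Z{\left(P \right)} = 2 \cdot 2 P = 4 P$)
$\frac{U{\left(Q{\left(Z{\left(-2 \right)} \right)} \right)}}{8213} = - \frac{269}{8213}$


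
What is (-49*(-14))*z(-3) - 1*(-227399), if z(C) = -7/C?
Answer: 686999/3 ≈ 2.2900e+5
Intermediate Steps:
(-49*(-14))*z(-3) - 1*(-227399) = (-49*(-14))*(-7/(-3)) - 1*(-227399) = 686*(-7*(-⅓)) + 227399 = 686*(7/3) + 227399 = 4802/3 + 227399 = 686999/3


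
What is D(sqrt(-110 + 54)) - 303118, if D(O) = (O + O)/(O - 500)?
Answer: -9474559312/31257 - 250*I*sqrt(14)/31257 ≈ -3.0312e+5 - 0.029927*I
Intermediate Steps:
D(O) = 2*O/(-500 + O) (D(O) = (2*O)/(-500 + O) = 2*O/(-500 + O))
D(sqrt(-110 + 54)) - 303118 = 2*sqrt(-110 + 54)/(-500 + sqrt(-110 + 54)) - 303118 = 2*sqrt(-56)/(-500 + sqrt(-56)) - 303118 = 2*(2*I*sqrt(14))/(-500 + 2*I*sqrt(14)) - 303118 = 4*I*sqrt(14)/(-500 + 2*I*sqrt(14)) - 303118 = -303118 + 4*I*sqrt(14)/(-500 + 2*I*sqrt(14))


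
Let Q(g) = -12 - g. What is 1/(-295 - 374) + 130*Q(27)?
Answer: -3391831/669 ≈ -5070.0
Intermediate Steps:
1/(-295 - 374) + 130*Q(27) = 1/(-295 - 374) + 130*(-12 - 1*27) = 1/(-669) + 130*(-12 - 27) = -1/669 + 130*(-39) = -1/669 - 5070 = -3391831/669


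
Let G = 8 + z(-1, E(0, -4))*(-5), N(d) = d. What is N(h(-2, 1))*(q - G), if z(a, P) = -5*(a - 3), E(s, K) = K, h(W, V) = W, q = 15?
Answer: -214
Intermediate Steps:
z(a, P) = 15 - 5*a (z(a, P) = -5*(-3 + a) = 15 - 5*a)
G = -92 (G = 8 + (15 - 5*(-1))*(-5) = 8 + (15 + 5)*(-5) = 8 + 20*(-5) = 8 - 100 = -92)
N(h(-2, 1))*(q - G) = -2*(15 - 1*(-92)) = -2*(15 + 92) = -2*107 = -214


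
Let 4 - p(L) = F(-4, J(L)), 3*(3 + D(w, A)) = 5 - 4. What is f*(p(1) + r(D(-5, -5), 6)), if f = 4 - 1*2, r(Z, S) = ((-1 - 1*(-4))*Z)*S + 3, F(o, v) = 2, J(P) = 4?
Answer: -86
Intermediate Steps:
D(w, A) = -8/3 (D(w, A) = -3 + (5 - 4)/3 = -3 + (1/3)*1 = -3 + 1/3 = -8/3)
r(Z, S) = 3 + 3*S*Z (r(Z, S) = ((-1 + 4)*Z)*S + 3 = (3*Z)*S + 3 = 3*S*Z + 3 = 3 + 3*S*Z)
f = 2 (f = 4 - 2 = 2)
p(L) = 2 (p(L) = 4 - 1*2 = 4 - 2 = 2)
f*(p(1) + r(D(-5, -5), 6)) = 2*(2 + (3 + 3*6*(-8/3))) = 2*(2 + (3 - 48)) = 2*(2 - 45) = 2*(-43) = -86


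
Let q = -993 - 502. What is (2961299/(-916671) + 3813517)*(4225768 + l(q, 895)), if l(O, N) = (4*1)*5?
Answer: 703440261747786624/43651 ≈ 1.6115e+13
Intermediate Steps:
q = -1495
l(O, N) = 20 (l(O, N) = 4*5 = 20)
(2961299/(-916671) + 3813517)*(4225768 + l(q, 895)) = (2961299/(-916671) + 3813517)*(4225768 + 20) = (2961299*(-1/916671) + 3813517)*4225788 = (-2961299/916671 + 3813517)*4225788 = (3495737480608/916671)*4225788 = 703440261747786624/43651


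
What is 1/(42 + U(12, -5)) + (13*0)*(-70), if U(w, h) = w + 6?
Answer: 1/60 ≈ 0.016667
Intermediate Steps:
U(w, h) = 6 + w
1/(42 + U(12, -5)) + (13*0)*(-70) = 1/(42 + (6 + 12)) + (13*0)*(-70) = 1/(42 + 18) + 0*(-70) = 1/60 + 0 = 1/60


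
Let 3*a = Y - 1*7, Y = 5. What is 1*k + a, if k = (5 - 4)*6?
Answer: 16/3 ≈ 5.3333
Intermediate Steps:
k = 6 (k = 1*6 = 6)
a = -⅔ (a = (5 - 1*7)/3 = (5 - 7)/3 = (⅓)*(-2) = -⅔ ≈ -0.66667)
1*k + a = 1*6 - ⅔ = 6 - ⅔ = 16/3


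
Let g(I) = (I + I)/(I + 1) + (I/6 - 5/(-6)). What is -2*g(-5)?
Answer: -5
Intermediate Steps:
g(I) = ⅚ + I/6 + 2*I/(1 + I) (g(I) = (2*I)/(1 + I) + (I*(⅙) - 5*(-⅙)) = 2*I/(1 + I) + (I/6 + ⅚) = 2*I/(1 + I) + (⅚ + I/6) = ⅚ + I/6 + 2*I/(1 + I))
-2*g(-5) = -(5 + (-5)² + 18*(-5))/(3*(1 - 5)) = -(5 + 25 - 90)/(3*(-4)) = -(-1)*(-60)/(3*4) = -2*5/2 = -5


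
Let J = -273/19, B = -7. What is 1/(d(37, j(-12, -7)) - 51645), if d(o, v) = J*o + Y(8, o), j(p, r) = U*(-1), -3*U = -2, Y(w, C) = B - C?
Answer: -19/992192 ≈ -1.9150e-5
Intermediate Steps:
Y(w, C) = -7 - C
J = -273/19 (J = -273*1/19 = -273/19 ≈ -14.368)
U = ⅔ (U = -⅓*(-2) = ⅔ ≈ 0.66667)
j(p, r) = -⅔ (j(p, r) = (⅔)*(-1) = -⅔)
d(o, v) = -7 - 292*o/19 (d(o, v) = -273*o/19 + (-7 - o) = -7 - 292*o/19)
1/(d(37, j(-12, -7)) - 51645) = 1/((-7 - 292/19*37) - 51645) = 1/((-7 - 10804/19) - 51645) = 1/(-10937/19 - 51645) = 1/(-992192/19) = -19/992192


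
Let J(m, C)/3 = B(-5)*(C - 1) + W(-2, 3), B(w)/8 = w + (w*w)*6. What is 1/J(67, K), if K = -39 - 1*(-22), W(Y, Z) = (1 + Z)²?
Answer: -1/62592 ≈ -1.5976e-5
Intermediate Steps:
B(w) = 8*w + 48*w² (B(w) = 8*(w + (w*w)*6) = 8*(w + w²*6) = 8*(w + 6*w²) = 8*w + 48*w²)
K = -17 (K = -39 + 22 = -17)
J(m, C) = -3432 + 3480*C (J(m, C) = 3*((8*(-5)*(1 + 6*(-5)))*(C - 1) + (1 + 3)²) = 3*((8*(-5)*(1 - 30))*(-1 + C) + 4²) = 3*((8*(-5)*(-29))*(-1 + C) + 16) = 3*(1160*(-1 + C) + 16) = 3*((-1160 + 1160*C) + 16) = 3*(-1144 + 1160*C) = -3432 + 3480*C)
1/J(67, K) = 1/(-3432 + 3480*(-17)) = 1/(-3432 - 59160) = 1/(-62592) = -1/62592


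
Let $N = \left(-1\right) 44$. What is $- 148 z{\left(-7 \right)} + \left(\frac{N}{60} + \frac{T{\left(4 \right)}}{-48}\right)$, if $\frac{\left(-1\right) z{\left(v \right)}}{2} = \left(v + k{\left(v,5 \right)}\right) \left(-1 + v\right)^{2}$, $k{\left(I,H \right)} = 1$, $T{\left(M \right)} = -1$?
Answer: $- \frac{9093177}{80} \approx -1.1366 \cdot 10^{5}$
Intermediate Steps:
$z{\left(v \right)} = - 2 \left(-1 + v\right)^{2} \left(1 + v\right)$ ($z{\left(v \right)} = - 2 \left(v + 1\right) \left(-1 + v\right)^{2} = - 2 \left(1 + v\right) \left(-1 + v\right)^{2} = - 2 \left(-1 + v\right)^{2} \left(1 + v\right)$)
$N = -44$
$- 148 z{\left(-7 \right)} + \left(\frac{N}{60} + \frac{T{\left(4 \right)}}{-48}\right) = - 148 \cdot 2 \left(-1 - 7\right)^{2} \left(-1 - -7\right) - \left(- \frac{1}{48} + \frac{11}{15}\right) = - 148 \cdot 2 \left(-8\right)^{2} \left(-1 + 7\right) - \frac{57}{80} = - 148 \cdot 2 \cdot 64 \cdot 6 + \left(- \frac{11}{15} + \frac{1}{48}\right) = \left(-148\right) 768 - \frac{57}{80} = -113664 - \frac{57}{80} = - \frac{9093177}{80}$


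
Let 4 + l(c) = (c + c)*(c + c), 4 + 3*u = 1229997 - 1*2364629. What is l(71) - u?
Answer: 398372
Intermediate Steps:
u = -378212 (u = -4/3 + (1229997 - 1*2364629)/3 = -4/3 + (1229997 - 2364629)/3 = -4/3 + (⅓)*(-1134632) = -4/3 - 1134632/3 = -378212)
l(c) = -4 + 4*c² (l(c) = -4 + (c + c)*(c + c) = -4 + (2*c)*(2*c) = -4 + 4*c²)
l(71) - u = (-4 + 4*71²) - 1*(-378212) = (-4 + 4*5041) + 378212 = (-4 + 20164) + 378212 = 20160 + 378212 = 398372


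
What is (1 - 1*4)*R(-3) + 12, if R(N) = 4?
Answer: 0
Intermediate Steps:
(1 - 1*4)*R(-3) + 12 = (1 - 1*4)*4 + 12 = (1 - 4)*4 + 12 = -3*4 + 12 = -12 + 12 = 0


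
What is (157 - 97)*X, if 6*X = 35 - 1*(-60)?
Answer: 950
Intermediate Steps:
X = 95/6 (X = (35 - 1*(-60))/6 = (35 + 60)/6 = (⅙)*95 = 95/6 ≈ 15.833)
(157 - 97)*X = (157 - 97)*(95/6) = 60*(95/6) = 950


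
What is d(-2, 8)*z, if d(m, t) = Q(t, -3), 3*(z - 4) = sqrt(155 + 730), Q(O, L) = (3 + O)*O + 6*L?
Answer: 280 + 70*sqrt(885)/3 ≈ 974.14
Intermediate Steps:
Q(O, L) = 6*L + O*(3 + O) (Q(O, L) = O*(3 + O) + 6*L = 6*L + O*(3 + O))
z = 4 + sqrt(885)/3 (z = 4 + sqrt(155 + 730)/3 = 4 + sqrt(885)/3 ≈ 13.916)
d(m, t) = -18 + t**2 + 3*t (d(m, t) = t**2 + 3*t + 6*(-3) = t**2 + 3*t - 18 = -18 + t**2 + 3*t)
d(-2, 8)*z = (-18 + 8**2 + 3*8)*(4 + sqrt(885)/3) = (-18 + 64 + 24)*(4 + sqrt(885)/3) = 70*(4 + sqrt(885)/3) = 280 + 70*sqrt(885)/3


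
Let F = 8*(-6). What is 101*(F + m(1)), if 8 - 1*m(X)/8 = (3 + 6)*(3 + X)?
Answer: -27472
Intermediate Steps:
m(X) = -152 - 72*X (m(X) = 64 - 8*(3 + 6)*(3 + X) = 64 - 72*(3 + X) = 64 - 8*(27 + 9*X) = 64 + (-216 - 72*X) = -152 - 72*X)
F = -48
101*(F + m(1)) = 101*(-48 + (-152 - 72*1)) = 101*(-48 + (-152 - 72)) = 101*(-48 - 224) = 101*(-272) = -27472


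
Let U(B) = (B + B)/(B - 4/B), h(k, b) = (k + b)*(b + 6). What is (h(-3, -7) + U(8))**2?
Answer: 33124/225 ≈ 147.22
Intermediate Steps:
h(k, b) = (6 + b)*(b + k) (h(k, b) = (b + k)*(6 + b) = (6 + b)*(b + k))
U(B) = 2*B/(B - 4/B) (U(B) = (2*B)/(B - 4/B) = 2*B/(B - 4/B))
(h(-3, -7) + U(8))**2 = (((-7)**2 + 6*(-7) + 6*(-3) - 7*(-3)) + 2*8**2/(-4 + 8**2))**2 = ((49 - 42 - 18 + 21) + 2*64/(-4 + 64))**2 = (10 + 2*64/60)**2 = (10 + 2*64*(1/60))**2 = (10 + 32/15)**2 = (182/15)**2 = 33124/225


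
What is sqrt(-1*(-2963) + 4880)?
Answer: sqrt(7843) ≈ 88.561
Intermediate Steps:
sqrt(-1*(-2963) + 4880) = sqrt(2963 + 4880) = sqrt(7843)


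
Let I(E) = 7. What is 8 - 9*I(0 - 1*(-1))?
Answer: -55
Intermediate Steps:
8 - 9*I(0 - 1*(-1)) = 8 - 9*7 = 8 - 63 = -55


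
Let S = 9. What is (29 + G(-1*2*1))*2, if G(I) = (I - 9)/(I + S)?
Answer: 384/7 ≈ 54.857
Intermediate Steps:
G(I) = (-9 + I)/(9 + I) (G(I) = (I - 9)/(I + 9) = (-9 + I)/(9 + I))
(29 + G(-1*2*1))*2 = (29 + (-9 - 1*2*1)/(9 - 1*2*1))*2 = (29 + (-9 - 2*1)/(9 - 2*1))*2 = (29 + (-9 - 2)/(9 - 2))*2 = (29 - 11/7)*2 = (192/7)*2 = 384/7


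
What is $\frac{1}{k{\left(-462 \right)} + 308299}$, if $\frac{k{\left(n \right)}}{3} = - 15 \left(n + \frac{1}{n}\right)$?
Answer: $\frac{154}{50679721} \approx 3.0387 \cdot 10^{-6}$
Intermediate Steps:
$k{\left(n \right)} = - 45 n - \frac{45}{n}$ ($k{\left(n \right)} = 3 \left(- 15 \left(n + \frac{1}{n}\right)\right) = 3 \left(- 15 n - \frac{15}{n}\right) = - 45 n - \frac{45}{n}$)
$\frac{1}{k{\left(-462 \right)} + 308299} = \frac{1}{\left(\left(-45\right) \left(-462\right) - \frac{45}{-462}\right) + 308299} = \frac{1}{\left(20790 - - \frac{15}{154}\right) + 308299} = \frac{1}{\left(20790 + \frac{15}{154}\right) + 308299} = \frac{1}{\frac{3201675}{154} + 308299} = \frac{1}{\frac{50679721}{154}} = \frac{154}{50679721}$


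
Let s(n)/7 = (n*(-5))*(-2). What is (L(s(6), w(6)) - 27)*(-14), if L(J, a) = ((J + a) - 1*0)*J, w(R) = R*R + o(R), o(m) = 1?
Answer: -2686782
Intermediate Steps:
s(n) = 70*n (s(n) = 7*((n*(-5))*(-2)) = 7*(-5*n*(-2)) = 7*(10*n) = 70*n)
w(R) = 1 + R² (w(R) = R*R + 1 = R² + 1 = 1 + R²)
L(J, a) = J*(J + a) (L(J, a) = ((J + a) + 0)*J = (J + a)*J = J*(J + a))
(L(s(6), w(6)) - 27)*(-14) = ((70*6)*(70*6 + (1 + 6²)) - 27)*(-14) = (420*(420 + (1 + 36)) - 27)*(-14) = (420*(420 + 37) - 27)*(-14) = (420*457 - 27)*(-14) = (191940 - 27)*(-14) = 191913*(-14) = -2686782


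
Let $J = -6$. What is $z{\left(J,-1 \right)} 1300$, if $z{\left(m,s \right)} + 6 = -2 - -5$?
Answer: $-3900$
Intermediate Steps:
$z{\left(m,s \right)} = -3$ ($z{\left(m,s \right)} = -6 - -3 = -6 + \left(-2 + 5\right) = -6 + 3 = -3$)
$z{\left(J,-1 \right)} 1300 = \left(-3\right) 1300 = -3900$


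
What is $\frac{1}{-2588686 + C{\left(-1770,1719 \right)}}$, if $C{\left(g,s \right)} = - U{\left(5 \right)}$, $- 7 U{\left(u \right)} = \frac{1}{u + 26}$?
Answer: $- \frac{217}{561744861} \approx -3.863 \cdot 10^{-7}$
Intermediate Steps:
$U{\left(u \right)} = - \frac{1}{7 \left(26 + u\right)}$ ($U{\left(u \right)} = - \frac{1}{7 \left(u + 26\right)} = - \frac{1}{7 \left(26 + u\right)}$)
$C{\left(g,s \right)} = \frac{1}{217}$ ($C{\left(g,s \right)} = - \frac{-1}{182 + 7 \cdot 5} = - \frac{-1}{182 + 35} = - \frac{-1}{217} = \left(-1\right) \left(- \frac{1}{217}\right) = \frac{1}{217}$)
$\frac{1}{-2588686 + C{\left(-1770,1719 \right)}} = \frac{1}{-2588686 + \frac{1}{217}} = \frac{1}{- \frac{561744861}{217}} = - \frac{217}{561744861}$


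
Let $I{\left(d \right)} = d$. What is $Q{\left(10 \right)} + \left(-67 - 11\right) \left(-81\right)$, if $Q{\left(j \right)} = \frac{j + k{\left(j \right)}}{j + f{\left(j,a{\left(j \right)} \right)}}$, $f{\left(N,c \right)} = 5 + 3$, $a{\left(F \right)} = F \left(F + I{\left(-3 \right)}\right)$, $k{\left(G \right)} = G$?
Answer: $\frac{56872}{9} \approx 6319.1$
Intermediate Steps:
$a{\left(F \right)} = F \left(-3 + F\right)$ ($a{\left(F \right)} = F \left(F - 3\right) = F \left(-3 + F\right)$)
$f{\left(N,c \right)} = 8$
$Q{\left(j \right)} = \frac{2 j}{8 + j}$ ($Q{\left(j \right)} = \frac{j + j}{j + 8} = \frac{2 j}{8 + j}$)
$Q{\left(10 \right)} + \left(-67 - 11\right) \left(-81\right) = 2 \cdot 10 \frac{1}{8 + 10} + \left(-67 - 11\right) \left(-81\right) = 2 \cdot 10 \cdot \frac{1}{18} + \left(-67 - 11\right) \left(-81\right) = 2 \cdot 10 \cdot \frac{1}{18} - -6318 = \frac{10}{9} + 6318 = \frac{56872}{9}$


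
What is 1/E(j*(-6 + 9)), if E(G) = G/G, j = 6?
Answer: 1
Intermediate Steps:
E(G) = 1
1/E(j*(-6 + 9)) = 1/1 = 1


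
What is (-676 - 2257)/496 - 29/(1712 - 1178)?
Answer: -790303/132432 ≈ -5.9676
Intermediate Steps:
(-676 - 2257)/496 - 29/(1712 - 1178) = -2933*1/496 - 29/534 = -2933/496 - 29*1/534 = -2933/496 - 29/534 = -790303/132432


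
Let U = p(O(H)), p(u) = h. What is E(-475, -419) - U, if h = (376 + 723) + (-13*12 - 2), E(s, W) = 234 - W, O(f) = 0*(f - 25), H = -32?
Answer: -288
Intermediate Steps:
O(f) = 0 (O(f) = 0*(-25 + f) = 0)
h = 941 (h = 1099 + (-156 - 2) = 1099 - 158 = 941)
p(u) = 941
U = 941
E(-475, -419) - U = (234 - 1*(-419)) - 1*941 = (234 + 419) - 941 = 653 - 941 = -288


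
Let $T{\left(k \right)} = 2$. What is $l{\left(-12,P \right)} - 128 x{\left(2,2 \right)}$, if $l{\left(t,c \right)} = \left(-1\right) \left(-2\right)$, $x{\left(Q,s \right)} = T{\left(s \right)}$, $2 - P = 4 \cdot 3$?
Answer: $-254$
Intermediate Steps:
$P = -10$ ($P = 2 - 4 \cdot 3 = 2 - 12 = -10$)
$x{\left(Q,s \right)} = 2$
$l{\left(t,c \right)} = 2$
$l{\left(-12,P \right)} - 128 x{\left(2,2 \right)} = 2 - 256 = -254$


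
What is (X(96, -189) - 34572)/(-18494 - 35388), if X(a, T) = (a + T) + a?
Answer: 34569/53882 ≈ 0.64157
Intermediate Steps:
X(a, T) = T + 2*a (X(a, T) = (T + a) + a = T + 2*a)
(X(96, -189) - 34572)/(-18494 - 35388) = ((-189 + 2*96) - 34572)/(-18494 - 35388) = ((-189 + 192) - 34572)/(-53882) = (3 - 34572)*(-1/53882) = -34569*(-1/53882) = 34569/53882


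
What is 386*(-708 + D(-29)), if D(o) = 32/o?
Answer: -7937704/29 ≈ -2.7371e+5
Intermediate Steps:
386*(-708 + D(-29)) = 386*(-708 + 32/(-29)) = 386*(-708 + 32*(-1/29)) = 386*(-708 - 32/29) = 386*(-20564/29) = -7937704/29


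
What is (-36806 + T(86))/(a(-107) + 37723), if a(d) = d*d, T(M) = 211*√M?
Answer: -18403/24586 + 211*√86/49172 ≈ -0.70872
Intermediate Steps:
a(d) = d²
(-36806 + T(86))/(a(-107) + 37723) = (-36806 + 211*√86)/((-107)² + 37723) = (-36806 + 211*√86)/(11449 + 37723) = (-36806 + 211*√86)/49172 = (-36806 + 211*√86)*(1/49172) = -18403/24586 + 211*√86/49172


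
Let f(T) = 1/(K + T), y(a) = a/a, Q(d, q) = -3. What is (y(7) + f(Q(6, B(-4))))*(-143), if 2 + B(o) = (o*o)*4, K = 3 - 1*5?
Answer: -572/5 ≈ -114.40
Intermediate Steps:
K = -2 (K = 3 - 5 = -2)
B(o) = -2 + 4*o² (B(o) = -2 + (o*o)*4 = -2 + o²*4 = -2 + 4*o²)
y(a) = 1
f(T) = 1/(-2 + T)
(y(7) + f(Q(6, B(-4))))*(-143) = (1 + 1/(-2 - 3))*(-143) = (1 + 1/(-5))*(-143) = (1 - ⅕)*(-143) = (⅘)*(-143) = -572/5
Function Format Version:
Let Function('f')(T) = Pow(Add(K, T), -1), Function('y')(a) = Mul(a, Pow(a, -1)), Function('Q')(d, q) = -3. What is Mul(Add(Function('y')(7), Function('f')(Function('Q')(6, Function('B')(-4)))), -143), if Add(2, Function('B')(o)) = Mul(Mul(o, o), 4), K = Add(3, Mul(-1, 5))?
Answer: Rational(-572, 5) ≈ -114.40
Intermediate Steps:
K = -2 (K = Add(3, -5) = -2)
Function('B')(o) = Add(-2, Mul(4, Pow(o, 2))) (Function('B')(o) = Add(-2, Mul(Mul(o, o), 4)) = Add(-2, Mul(Pow(o, 2), 4)) = Add(-2, Mul(4, Pow(o, 2))))
Function('y')(a) = 1
Function('f')(T) = Pow(Add(-2, T), -1)
Mul(Add(Function('y')(7), Function('f')(Function('Q')(6, Function('B')(-4)))), -143) = Mul(Add(1, Pow(Add(-2, -3), -1)), -143) = Mul(Add(1, Pow(-5, -1)), -143) = Mul(Add(1, Rational(-1, 5)), -143) = Mul(Rational(4, 5), -143) = Rational(-572, 5)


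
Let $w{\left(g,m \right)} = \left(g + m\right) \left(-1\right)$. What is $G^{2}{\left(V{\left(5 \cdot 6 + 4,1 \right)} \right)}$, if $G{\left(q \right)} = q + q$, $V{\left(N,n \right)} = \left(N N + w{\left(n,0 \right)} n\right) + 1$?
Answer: $5345344$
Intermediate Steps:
$w{\left(g,m \right)} = - g - m$
$V{\left(N,n \right)} = 1 + N^{2} - n^{2}$ ($V{\left(N,n \right)} = \left(N N + \left(- n - 0\right) n\right) + 1 = \left(N^{2} + \left(- n + 0\right) n\right) + 1 = \left(N^{2} + - n n\right) + 1 = \left(N^{2} - n^{2}\right) + 1 = 1 + N^{2} - n^{2}$)
$G{\left(q \right)} = 2 q$
$G^{2}{\left(V{\left(5 \cdot 6 + 4,1 \right)} \right)} = \left(2 \left(1 + \left(5 \cdot 6 + 4\right)^{2} - 1^{2}\right)\right)^{2} = \left(2 \left(1 + \left(30 + 4\right)^{2} - 1\right)\right)^{2} = \left(2 \left(1 + 34^{2} - 1\right)\right)^{2} = \left(2 \left(1 + 1156 - 1\right)\right)^{2} = \left(2 \cdot 1156\right)^{2} = 2312^{2} = 5345344$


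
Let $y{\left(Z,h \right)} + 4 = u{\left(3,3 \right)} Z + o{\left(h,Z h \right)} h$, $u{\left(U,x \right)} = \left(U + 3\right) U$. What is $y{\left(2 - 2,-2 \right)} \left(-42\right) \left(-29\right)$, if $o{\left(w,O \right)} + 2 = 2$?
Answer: $-4872$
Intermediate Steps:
$u{\left(U,x \right)} = U \left(3 + U\right)$ ($u{\left(U,x \right)} = \left(3 + U\right) U = U \left(3 + U\right)$)
$o{\left(w,O \right)} = 0$ ($o{\left(w,O \right)} = -2 + 2 = 0$)
$y{\left(Z,h \right)} = -4 + 18 Z$ ($y{\left(Z,h \right)} = -4 + \left(3 \left(3 + 3\right) Z + 0 h\right) = -4 + \left(3 \cdot 6 Z + 0\right) = -4 + \left(18 Z + 0\right) = -4 + 18 Z$)
$y{\left(2 - 2,-2 \right)} \left(-42\right) \left(-29\right) = \left(-4 + 18 \left(2 - 2\right)\right) \left(-42\right) \left(-29\right) = \left(-4 + 18 \cdot 0\right) \left(-42\right) \left(-29\right) = \left(-4 + 0\right) \left(-42\right) \left(-29\right) = \left(-4\right) \left(-42\right) \left(-29\right) = 168 \left(-29\right) = -4872$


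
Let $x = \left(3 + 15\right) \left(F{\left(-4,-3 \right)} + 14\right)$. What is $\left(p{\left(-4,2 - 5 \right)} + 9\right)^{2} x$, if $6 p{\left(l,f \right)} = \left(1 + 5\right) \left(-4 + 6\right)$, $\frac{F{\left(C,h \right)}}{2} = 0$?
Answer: $30492$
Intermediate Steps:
$F{\left(C,h \right)} = 0$ ($F{\left(C,h \right)} = 2 \cdot 0 = 0$)
$p{\left(l,f \right)} = 2$ ($p{\left(l,f \right)} = \frac{\left(1 + 5\right) \left(-4 + 6\right)}{6} = \frac{6 \cdot 2}{6} = \frac{1}{6} \cdot 12 = 2$)
$x = 252$ ($x = \left(3 + 15\right) \left(0 + 14\right) = 18 \cdot 14 = 252$)
$\left(p{\left(-4,2 - 5 \right)} + 9\right)^{2} x = \left(2 + 9\right)^{2} \cdot 252 = 11^{2} \cdot 252 = 121 \cdot 252 = 30492$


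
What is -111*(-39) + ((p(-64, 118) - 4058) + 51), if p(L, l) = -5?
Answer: 317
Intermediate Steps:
-111*(-39) + ((p(-64, 118) - 4058) + 51) = -111*(-39) + ((-5 - 4058) + 51) = 4329 + (-4063 + 51) = 4329 - 4012 = 317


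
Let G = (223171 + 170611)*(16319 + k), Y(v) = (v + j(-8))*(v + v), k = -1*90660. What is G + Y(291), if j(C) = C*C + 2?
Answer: -29273939888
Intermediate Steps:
k = -90660
j(C) = 2 + C**2 (j(C) = C**2 + 2 = 2 + C**2)
Y(v) = 2*v*(66 + v) (Y(v) = (v + (2 + (-8)**2))*(v + v) = (v + (2 + 64))*(2*v) = (v + 66)*(2*v) = (66 + v)*(2*v) = 2*v*(66 + v))
G = -29274147662 (G = (223171 + 170611)*(16319 - 90660) = 393782*(-74341) = -29274147662)
G + Y(291) = -29274147662 + 2*291*(66 + 291) = -29274147662 + 2*291*357 = -29274147662 + 207774 = -29273939888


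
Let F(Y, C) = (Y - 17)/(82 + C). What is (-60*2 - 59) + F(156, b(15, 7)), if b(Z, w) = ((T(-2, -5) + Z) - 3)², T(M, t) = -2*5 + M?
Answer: -14539/82 ≈ -177.30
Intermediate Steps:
T(M, t) = -10 + M
b(Z, w) = (-15 + Z)² (b(Z, w) = (((-10 - 2) + Z) - 3)² = ((-12 + Z) - 3)² = (-15 + Z)²)
F(Y, C) = (-17 + Y)/(82 + C)
(-60*2 - 59) + F(156, b(15, 7)) = (-60*2 - 59) + (-17 + 156)/(82 + (-15 + 15)²) = (-120 - 59) + 139/(82 + 0²) = -179 + 139/(82 + 0) = -179 + 139/82 = -14539/82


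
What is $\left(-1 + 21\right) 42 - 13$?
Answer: $827$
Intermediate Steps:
$\left(-1 + 21\right) 42 - 13 = 20 \cdot 42 - 13 = 840 - 13 = 827$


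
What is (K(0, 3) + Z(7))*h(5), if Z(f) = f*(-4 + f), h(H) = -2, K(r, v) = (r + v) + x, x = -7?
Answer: -34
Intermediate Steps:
K(r, v) = -7 + r + v (K(r, v) = (r + v) - 7 = -7 + r + v)
(K(0, 3) + Z(7))*h(5) = ((-7 + 0 + 3) + 7*(-4 + 7))*(-2) = (-4 + 7*3)*(-2) = (-4 + 21)*(-2) = 17*(-2) = -34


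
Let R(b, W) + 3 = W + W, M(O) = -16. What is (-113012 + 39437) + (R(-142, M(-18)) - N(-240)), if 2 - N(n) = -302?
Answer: -73914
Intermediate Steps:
N(n) = 304 (N(n) = 2 - 1*(-302) = 2 + 302 = 304)
R(b, W) = -3 + 2*W (R(b, W) = -3 + (W + W) = -3 + 2*W)
(-113012 + 39437) + (R(-142, M(-18)) - N(-240)) = (-113012 + 39437) + ((-3 + 2*(-16)) - 1*304) = -73575 + ((-3 - 32) - 304) = -73575 + (-35 - 304) = -73575 - 339 = -73914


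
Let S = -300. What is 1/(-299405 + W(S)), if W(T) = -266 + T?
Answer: -1/299971 ≈ -3.3337e-6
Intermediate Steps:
1/(-299405 + W(S)) = 1/(-299405 + (-266 - 300)) = 1/(-299405 - 566) = 1/(-299971) = -1/299971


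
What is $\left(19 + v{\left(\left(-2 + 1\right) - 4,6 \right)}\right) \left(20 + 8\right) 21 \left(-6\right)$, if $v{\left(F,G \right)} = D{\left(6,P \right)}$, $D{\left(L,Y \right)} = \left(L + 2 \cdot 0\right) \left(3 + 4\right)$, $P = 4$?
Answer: $-215208$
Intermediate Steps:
$D{\left(L,Y \right)} = 7 L$ ($D{\left(L,Y \right)} = \left(L + 0\right) 7 = L 7 = 7 L$)
$v{\left(F,G \right)} = 42$ ($v{\left(F,G \right)} = 7 \cdot 6 = 42$)
$\left(19 + v{\left(\left(-2 + 1\right) - 4,6 \right)}\right) \left(20 + 8\right) 21 \left(-6\right) = \left(19 + 42\right) \left(20 + 8\right) 21 \left(-6\right) = 61 \cdot 28 \cdot 21 \left(-6\right) = 1708 \cdot 21 \left(-6\right) = 35868 \left(-6\right) = -215208$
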